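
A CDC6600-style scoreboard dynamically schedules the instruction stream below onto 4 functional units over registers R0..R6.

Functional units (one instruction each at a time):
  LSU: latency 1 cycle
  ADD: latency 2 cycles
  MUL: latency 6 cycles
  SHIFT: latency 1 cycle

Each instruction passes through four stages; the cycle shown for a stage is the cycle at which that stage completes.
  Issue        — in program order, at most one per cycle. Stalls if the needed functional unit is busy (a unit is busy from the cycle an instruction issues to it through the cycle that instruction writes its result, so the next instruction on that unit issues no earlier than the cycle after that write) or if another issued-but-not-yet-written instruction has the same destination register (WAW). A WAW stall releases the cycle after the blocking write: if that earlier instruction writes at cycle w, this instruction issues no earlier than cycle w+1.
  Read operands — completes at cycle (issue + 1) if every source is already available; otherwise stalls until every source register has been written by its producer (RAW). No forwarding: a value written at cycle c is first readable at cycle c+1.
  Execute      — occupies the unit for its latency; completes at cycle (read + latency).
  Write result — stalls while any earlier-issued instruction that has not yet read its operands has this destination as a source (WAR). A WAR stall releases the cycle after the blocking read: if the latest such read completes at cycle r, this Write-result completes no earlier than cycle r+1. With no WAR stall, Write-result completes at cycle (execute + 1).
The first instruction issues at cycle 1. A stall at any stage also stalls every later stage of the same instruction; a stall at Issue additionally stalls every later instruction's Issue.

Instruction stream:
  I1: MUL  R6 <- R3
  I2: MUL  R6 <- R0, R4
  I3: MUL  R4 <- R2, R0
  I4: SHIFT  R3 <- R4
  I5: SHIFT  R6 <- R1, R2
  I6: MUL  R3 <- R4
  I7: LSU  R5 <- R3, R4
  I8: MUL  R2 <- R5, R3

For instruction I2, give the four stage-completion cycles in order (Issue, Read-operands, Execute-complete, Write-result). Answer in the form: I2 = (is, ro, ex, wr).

[1] I1 issues→MUL
[2] I1 reads
[8] I1 exec-done
[9] I1 writes R6
[10] I2 issues→MUL
[11] I2 reads
[17] I2 exec-done
[18] I2 writes R6
[19] I3 issues→MUL
[20] I3 reads; I4 issues→SHIFT
[26] I3 exec-done
[27] I3 writes R4
[28] I4 reads
[29] I4 exec-done
[30] I4 writes R3
[31] I5 issues→SHIFT
[32] I5 reads; I6 issues→MUL
[33] I5 exec-done; I6 reads; I7 issues→LSU
[34] I5 writes R6
[39] I6 exec-done
[40] I6 writes R3
[41] I7 reads; I8 issues→MUL
[42] I7 exec-done
[43] I7 writes R5
[44] I8 reads
[50] I8 exec-done
[51] I8 writes R2

I2 = (10, 11, 17, 18)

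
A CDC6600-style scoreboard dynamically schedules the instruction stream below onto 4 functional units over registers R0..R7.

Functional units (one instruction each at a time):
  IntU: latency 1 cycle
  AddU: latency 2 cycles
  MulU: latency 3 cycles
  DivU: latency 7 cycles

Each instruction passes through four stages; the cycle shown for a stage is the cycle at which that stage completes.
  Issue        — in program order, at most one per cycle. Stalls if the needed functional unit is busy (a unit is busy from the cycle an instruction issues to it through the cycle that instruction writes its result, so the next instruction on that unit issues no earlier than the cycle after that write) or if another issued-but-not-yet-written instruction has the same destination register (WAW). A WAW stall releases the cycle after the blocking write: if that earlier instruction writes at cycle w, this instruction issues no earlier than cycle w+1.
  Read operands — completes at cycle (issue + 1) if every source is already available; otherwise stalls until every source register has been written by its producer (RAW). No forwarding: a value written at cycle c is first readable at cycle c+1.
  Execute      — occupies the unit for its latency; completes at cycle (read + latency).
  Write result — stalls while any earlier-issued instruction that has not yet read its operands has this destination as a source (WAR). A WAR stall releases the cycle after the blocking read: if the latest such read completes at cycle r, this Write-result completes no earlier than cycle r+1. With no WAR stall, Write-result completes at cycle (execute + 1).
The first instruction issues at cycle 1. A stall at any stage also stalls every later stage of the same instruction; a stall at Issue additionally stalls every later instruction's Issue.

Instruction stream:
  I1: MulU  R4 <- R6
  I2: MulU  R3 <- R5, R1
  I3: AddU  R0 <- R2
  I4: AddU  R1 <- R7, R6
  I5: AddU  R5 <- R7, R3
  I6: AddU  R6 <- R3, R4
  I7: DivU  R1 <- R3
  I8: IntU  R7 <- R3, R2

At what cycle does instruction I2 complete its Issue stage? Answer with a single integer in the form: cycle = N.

cycle = 7

[1] I1 dispatched to MulU
[2] I1 operands ready
[5] I1 complete
[6] R4←I1
[7] I2 dispatched to MulU
[8] I2 operands ready; I3 dispatched to AddU
[9] I3 operands ready
[11] I2 complete; I3 complete
[12] R3←I2; R0←I3
[13] I4 dispatched to AddU
[14] I4 operands ready
[16] I4 complete
[17] R1←I4
[18] I5 dispatched to AddU
[19] I5 operands ready
[21] I5 complete
[22] R5←I5
[23] I6 dispatched to AddU
[24] I6 operands ready; I7 dispatched to DivU
[25] I7 operands ready; I8 dispatched to IntU
[26] I6 complete; I8 operands ready
[27] R6←I6; I8 complete
[28] R7←I8
[32] I7 complete
[33] R1←I7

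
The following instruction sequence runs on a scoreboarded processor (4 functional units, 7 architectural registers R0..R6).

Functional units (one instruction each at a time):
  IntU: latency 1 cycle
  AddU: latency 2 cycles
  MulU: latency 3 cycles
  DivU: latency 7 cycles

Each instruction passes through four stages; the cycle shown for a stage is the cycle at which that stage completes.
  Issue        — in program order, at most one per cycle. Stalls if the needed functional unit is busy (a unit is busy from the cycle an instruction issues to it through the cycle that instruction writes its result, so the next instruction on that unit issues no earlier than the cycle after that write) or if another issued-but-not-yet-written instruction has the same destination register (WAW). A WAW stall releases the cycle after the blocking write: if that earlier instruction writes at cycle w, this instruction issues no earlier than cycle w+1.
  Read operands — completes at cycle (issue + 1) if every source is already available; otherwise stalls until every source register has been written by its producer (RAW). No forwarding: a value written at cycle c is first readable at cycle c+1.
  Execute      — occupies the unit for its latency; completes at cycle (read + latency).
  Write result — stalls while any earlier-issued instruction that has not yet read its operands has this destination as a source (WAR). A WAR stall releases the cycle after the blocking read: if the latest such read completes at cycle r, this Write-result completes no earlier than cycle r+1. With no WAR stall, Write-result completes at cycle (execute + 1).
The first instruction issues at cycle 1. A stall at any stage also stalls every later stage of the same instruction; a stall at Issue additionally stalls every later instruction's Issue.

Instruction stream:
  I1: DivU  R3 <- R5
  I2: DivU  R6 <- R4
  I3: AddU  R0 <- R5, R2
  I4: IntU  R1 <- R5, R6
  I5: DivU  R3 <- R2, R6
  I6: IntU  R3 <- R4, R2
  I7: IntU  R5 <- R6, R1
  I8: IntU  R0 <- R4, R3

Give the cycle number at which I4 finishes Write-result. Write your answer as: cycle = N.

cycle = 23

cycle 1: I1→DivU
cycle 2: I1 RO
cycle 9: I1 EX
cycle 10: I1 WR R3
cycle 11: I2→DivU
cycle 12: I2 RO, I3→AddU
cycle 13: I3 RO, I4→IntU
cycle 15: I3 EX
cycle 16: I3 WR R0
cycle 19: I2 EX
cycle 20: I2 WR R6
cycle 21: I4 RO, I5→DivU
cycle 22: I4 EX, I5 RO
cycle 23: I4 WR R1
cycle 29: I5 EX
cycle 30: I5 WR R3
cycle 31: I6→IntU
cycle 32: I6 RO
cycle 33: I6 EX
cycle 34: I6 WR R3
cycle 35: I7→IntU
cycle 36: I7 RO
cycle 37: I7 EX
cycle 38: I7 WR R5
cycle 39: I8→IntU
cycle 40: I8 RO
cycle 41: I8 EX
cycle 42: I8 WR R0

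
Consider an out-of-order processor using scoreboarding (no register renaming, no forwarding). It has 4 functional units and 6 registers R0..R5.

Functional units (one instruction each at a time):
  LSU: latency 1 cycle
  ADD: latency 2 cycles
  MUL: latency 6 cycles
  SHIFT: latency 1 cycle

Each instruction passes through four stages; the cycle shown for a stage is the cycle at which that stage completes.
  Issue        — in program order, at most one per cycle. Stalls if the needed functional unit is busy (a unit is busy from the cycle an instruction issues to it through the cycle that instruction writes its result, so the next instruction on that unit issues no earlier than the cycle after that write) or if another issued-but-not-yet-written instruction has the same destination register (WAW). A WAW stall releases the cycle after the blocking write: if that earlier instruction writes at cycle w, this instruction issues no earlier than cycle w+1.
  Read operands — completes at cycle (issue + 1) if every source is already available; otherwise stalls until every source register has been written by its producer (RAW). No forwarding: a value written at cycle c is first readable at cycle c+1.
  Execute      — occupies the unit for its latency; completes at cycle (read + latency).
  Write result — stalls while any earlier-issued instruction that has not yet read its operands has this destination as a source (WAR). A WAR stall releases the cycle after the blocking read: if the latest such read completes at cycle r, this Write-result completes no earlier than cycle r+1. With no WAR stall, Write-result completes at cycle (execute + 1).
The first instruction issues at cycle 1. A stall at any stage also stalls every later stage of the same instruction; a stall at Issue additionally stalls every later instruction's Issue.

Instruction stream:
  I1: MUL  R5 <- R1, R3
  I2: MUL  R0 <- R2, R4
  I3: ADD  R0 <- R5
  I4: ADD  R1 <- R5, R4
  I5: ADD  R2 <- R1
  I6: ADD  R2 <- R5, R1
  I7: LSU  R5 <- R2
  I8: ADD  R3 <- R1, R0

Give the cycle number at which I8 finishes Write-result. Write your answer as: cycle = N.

cycle = 43

[I1] 1/2/8/9
[I2] 10/11/17/18  (struct: MUL busy until I1 writes@9)
[I3] 19/20/22/23  (WAW R0: wait I2 write@18)
[I4] 24/25/27/28  (struct: ADD busy until I3 writes@23)
[I5] 29/30/32/33  (struct: ADD busy until I4 writes@28)
[I6] 34/35/37/38  (struct: ADD busy until I5 writes@33)
[I7] 35/39/40/41  (RAW R2: wait I6 write@38)
[I8] 39/40/42/43  (struct: ADD busy until I6 writes@38)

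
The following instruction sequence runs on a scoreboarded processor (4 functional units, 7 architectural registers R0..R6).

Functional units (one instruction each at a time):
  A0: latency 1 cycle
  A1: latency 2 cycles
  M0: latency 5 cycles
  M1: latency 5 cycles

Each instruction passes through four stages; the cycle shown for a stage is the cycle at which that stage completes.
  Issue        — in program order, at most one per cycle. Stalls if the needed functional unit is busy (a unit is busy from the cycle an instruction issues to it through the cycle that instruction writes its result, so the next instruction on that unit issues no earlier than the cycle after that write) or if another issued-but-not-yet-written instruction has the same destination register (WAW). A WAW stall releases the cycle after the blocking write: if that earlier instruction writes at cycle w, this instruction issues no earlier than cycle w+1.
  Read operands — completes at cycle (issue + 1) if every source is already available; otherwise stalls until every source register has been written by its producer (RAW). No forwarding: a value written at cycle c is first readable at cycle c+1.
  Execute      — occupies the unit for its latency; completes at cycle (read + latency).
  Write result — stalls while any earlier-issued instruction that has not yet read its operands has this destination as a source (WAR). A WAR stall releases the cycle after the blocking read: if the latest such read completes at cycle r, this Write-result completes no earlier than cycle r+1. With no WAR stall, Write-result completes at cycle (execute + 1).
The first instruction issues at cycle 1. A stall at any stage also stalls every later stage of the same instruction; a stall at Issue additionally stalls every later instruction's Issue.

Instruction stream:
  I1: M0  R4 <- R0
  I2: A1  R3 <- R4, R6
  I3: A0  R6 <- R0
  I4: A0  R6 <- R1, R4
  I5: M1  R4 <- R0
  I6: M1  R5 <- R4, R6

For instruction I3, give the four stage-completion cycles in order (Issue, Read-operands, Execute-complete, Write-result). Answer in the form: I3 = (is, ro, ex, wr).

  I1 | 1 | 2 | 7 | 8
  I2 | 2 | 9 | 11 | 12   RAW R4: wait I1 write@8
  I3 | 3 | 4 | 5 | 10   WAR R6: wait I2 read@9
  I4 | 11 | 12 | 13 | 14   struct: A0 busy until I3 writes@10
  I5 | 12 | 13 | 18 | 19
  I6 | 20 | 21 | 26 | 27   struct: M1 busy until I5 writes@19

I3 = (3, 4, 5, 10)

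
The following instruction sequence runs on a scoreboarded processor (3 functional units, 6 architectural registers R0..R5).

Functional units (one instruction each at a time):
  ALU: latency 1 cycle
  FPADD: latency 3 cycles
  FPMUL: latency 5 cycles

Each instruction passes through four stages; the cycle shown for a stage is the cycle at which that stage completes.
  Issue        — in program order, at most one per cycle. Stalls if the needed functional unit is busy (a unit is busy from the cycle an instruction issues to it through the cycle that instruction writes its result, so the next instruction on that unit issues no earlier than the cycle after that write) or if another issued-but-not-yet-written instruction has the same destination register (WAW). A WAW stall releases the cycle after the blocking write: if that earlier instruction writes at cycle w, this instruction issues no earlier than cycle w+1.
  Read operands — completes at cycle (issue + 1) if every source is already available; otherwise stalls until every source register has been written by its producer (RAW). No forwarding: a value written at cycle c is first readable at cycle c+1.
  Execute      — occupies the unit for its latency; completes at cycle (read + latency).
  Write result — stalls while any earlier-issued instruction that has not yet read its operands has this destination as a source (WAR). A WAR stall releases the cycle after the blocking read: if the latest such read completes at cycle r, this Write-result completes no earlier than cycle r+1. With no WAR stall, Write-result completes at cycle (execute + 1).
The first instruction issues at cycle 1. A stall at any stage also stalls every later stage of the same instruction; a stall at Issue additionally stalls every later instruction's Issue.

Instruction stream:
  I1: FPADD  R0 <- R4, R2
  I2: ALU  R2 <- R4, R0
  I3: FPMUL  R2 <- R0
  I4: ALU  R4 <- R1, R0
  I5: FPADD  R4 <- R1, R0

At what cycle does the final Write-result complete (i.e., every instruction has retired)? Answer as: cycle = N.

c1: I1 issues→FPADD
c2: I1 reads · I2 issues→ALU
c5: I1 exec-done
c6: I1 writes R0
c7: I2 reads
c8: I2 exec-done
c9: I2 writes R2
c10: I3 issues→FPMUL
c11: I3 reads · I4 issues→ALU
c12: I4 reads
c13: I4 exec-done
c14: I4 writes R4
c15: I5 issues→FPADD
c16: I3 exec-done · I5 reads
c17: I3 writes R2
c19: I5 exec-done
c20: I5 writes R4

cycle = 20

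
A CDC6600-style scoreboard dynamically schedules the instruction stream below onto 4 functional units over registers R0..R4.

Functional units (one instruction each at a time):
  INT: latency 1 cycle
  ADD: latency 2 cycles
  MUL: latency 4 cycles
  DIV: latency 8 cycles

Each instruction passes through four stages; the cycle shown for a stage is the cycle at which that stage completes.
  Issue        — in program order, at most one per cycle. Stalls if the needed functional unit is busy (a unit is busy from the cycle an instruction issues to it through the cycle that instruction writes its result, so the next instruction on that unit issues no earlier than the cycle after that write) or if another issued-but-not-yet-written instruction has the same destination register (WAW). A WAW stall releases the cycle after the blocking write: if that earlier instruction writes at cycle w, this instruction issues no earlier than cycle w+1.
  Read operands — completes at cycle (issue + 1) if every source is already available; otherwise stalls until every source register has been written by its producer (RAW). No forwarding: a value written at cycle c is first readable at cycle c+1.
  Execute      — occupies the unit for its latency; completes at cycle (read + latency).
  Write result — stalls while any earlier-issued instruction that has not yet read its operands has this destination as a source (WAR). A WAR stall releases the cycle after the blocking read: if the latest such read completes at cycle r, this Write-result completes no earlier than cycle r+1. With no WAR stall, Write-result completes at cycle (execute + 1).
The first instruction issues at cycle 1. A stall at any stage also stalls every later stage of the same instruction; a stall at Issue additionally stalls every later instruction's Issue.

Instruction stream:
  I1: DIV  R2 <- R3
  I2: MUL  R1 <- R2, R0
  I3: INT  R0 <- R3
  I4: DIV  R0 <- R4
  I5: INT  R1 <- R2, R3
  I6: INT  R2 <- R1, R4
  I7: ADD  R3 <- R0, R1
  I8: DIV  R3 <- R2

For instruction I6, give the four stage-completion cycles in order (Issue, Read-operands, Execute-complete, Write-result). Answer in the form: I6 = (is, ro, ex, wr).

t=1  issue I1 (DIV)
t=2  I1 read-ops, issue I2 (MUL)
t=3  issue I3 (INT)
t=4  I3 read-ops
t=5  I3 finished on INT
t=10  I1 finished on DIV
t=11  I1→R2
t=12  I2 read-ops
t=13  I3→R0
t=14  issue I4 (DIV)
t=15  I4 read-ops
t=16  I2 finished on MUL
t=17  I2→R1
t=18  issue I5 (INT)
t=19  I5 read-ops
t=20  I5 finished on INT
t=21  I5→R1
t=22  issue I6 (INT)
t=23  I4 finished on DIV, I6 read-ops, issue I7 (ADD)
t=24  I4→R0, I6 finished on INT
t=25  I6→R2, I7 read-ops
t=27  I7 finished on ADD
t=28  I7→R3
t=29  issue I8 (DIV)
t=30  I8 read-ops
t=38  I8 finished on DIV
t=39  I8→R3

I6 = (22, 23, 24, 25)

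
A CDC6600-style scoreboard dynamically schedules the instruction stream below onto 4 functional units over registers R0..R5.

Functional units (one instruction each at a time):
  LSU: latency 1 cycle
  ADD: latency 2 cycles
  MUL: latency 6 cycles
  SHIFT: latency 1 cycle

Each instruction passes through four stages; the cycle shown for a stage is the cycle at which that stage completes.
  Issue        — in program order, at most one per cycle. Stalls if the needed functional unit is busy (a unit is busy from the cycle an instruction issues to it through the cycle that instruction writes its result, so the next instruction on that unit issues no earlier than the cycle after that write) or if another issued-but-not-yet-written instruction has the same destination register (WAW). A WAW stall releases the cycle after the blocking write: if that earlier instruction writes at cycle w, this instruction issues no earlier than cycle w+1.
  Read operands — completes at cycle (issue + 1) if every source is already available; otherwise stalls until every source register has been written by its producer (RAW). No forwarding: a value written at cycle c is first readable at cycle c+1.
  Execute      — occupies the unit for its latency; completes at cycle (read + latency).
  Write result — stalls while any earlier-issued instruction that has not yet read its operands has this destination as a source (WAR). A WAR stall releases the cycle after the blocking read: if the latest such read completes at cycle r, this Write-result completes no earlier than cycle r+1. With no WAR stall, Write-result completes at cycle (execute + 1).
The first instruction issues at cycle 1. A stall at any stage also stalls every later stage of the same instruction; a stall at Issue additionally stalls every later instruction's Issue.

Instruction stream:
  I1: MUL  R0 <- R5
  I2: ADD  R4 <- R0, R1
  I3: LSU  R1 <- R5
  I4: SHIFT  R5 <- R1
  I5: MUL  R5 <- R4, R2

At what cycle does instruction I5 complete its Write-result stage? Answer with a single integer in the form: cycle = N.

[1] I1 issues→MUL
[2] I1 reads · I2 issues→ADD
[3] I3 issues→LSU
[4] I3 reads · I4 issues→SHIFT
[5] I3 exec-done
[8] I1 exec-done
[9] I1 writes R0
[10] I2 reads
[11] I3 writes R1
[12] I2 exec-done · I4 reads
[13] I2 writes R4 · I4 exec-done
[14] I4 writes R5
[15] I5 issues→MUL
[16] I5 reads
[22] I5 exec-done
[23] I5 writes R5

cycle = 23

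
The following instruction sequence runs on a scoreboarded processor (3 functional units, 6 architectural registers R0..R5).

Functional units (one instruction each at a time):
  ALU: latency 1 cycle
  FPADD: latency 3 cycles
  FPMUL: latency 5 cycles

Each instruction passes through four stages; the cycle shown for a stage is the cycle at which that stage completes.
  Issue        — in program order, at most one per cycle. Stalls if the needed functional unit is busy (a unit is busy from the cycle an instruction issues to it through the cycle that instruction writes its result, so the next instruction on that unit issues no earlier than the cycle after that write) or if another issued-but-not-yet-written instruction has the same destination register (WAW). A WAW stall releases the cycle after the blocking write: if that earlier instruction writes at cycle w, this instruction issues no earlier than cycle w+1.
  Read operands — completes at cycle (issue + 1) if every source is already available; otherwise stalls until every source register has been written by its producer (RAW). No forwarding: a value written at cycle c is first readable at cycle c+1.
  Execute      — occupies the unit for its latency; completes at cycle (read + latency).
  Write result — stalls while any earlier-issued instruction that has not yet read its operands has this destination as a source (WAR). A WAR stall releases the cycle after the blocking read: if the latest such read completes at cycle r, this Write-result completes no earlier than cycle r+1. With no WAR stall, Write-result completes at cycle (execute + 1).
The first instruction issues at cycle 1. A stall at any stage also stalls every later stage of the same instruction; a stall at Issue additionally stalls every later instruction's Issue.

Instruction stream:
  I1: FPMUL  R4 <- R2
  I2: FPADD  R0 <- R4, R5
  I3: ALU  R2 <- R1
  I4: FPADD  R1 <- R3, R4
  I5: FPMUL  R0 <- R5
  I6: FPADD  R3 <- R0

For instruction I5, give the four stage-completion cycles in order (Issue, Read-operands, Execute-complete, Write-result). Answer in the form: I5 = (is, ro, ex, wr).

I5 = (15, 16, 21, 22)

[1] I1→FPMUL
[2] I1 RO | I2→FPADD
[3] I3→ALU
[4] I3 RO
[5] I3 EX
[6] I3 WR R2
[7] I1 EX
[8] I1 WR R4
[9] I2 RO
[12] I2 EX
[13] I2 WR R0
[14] I4→FPADD
[15] I4 RO | I5→FPMUL
[16] I5 RO
[18] I4 EX
[19] I4 WR R1
[20] I6→FPADD
[21] I5 EX
[22] I5 WR R0
[23] I6 RO
[26] I6 EX
[27] I6 WR R3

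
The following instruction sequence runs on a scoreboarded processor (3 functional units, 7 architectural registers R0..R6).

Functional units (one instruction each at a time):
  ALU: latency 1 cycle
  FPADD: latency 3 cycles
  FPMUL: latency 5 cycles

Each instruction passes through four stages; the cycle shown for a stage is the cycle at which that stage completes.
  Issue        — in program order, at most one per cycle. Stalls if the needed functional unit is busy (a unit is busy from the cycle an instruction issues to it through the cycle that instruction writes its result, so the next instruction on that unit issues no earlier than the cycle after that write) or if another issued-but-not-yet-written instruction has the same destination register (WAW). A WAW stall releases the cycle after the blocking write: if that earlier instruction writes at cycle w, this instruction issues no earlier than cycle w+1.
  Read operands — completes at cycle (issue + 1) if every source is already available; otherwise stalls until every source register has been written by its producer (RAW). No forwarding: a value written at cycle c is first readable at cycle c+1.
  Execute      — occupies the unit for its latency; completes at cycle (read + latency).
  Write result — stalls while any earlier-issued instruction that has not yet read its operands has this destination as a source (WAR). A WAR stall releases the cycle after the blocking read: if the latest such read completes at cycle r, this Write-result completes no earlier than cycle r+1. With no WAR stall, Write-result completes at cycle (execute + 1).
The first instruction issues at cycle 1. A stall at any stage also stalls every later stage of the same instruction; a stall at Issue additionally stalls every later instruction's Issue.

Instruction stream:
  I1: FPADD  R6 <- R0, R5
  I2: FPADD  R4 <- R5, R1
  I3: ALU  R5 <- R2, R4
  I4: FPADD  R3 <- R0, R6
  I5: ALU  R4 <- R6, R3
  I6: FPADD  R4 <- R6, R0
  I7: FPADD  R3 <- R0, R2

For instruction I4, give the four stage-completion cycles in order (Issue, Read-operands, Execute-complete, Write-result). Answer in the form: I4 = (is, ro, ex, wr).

I4 = (13, 14, 17, 18)

I1: IS=1 RO=2 EX=5 WR=6
I2: IS=7 RO=8 EX=11 WR=12  [struct: FPADD busy until I1 writes@6]
I3: IS=8 RO=13 EX=14 WR=15  [RAW R4: wait I2 write@12]
I4: IS=13 RO=14 EX=17 WR=18  [struct: FPADD busy until I2 writes@12]
I5: IS=16 RO=19 EX=20 WR=21  [struct: ALU busy until I3 writes@15; RAW R3: wait I4 write@18]
I6: IS=22 RO=23 EX=26 WR=27  [WAW R4: wait I5 write@21]
I7: IS=28 RO=29 EX=32 WR=33  [struct: FPADD busy until I6 writes@27]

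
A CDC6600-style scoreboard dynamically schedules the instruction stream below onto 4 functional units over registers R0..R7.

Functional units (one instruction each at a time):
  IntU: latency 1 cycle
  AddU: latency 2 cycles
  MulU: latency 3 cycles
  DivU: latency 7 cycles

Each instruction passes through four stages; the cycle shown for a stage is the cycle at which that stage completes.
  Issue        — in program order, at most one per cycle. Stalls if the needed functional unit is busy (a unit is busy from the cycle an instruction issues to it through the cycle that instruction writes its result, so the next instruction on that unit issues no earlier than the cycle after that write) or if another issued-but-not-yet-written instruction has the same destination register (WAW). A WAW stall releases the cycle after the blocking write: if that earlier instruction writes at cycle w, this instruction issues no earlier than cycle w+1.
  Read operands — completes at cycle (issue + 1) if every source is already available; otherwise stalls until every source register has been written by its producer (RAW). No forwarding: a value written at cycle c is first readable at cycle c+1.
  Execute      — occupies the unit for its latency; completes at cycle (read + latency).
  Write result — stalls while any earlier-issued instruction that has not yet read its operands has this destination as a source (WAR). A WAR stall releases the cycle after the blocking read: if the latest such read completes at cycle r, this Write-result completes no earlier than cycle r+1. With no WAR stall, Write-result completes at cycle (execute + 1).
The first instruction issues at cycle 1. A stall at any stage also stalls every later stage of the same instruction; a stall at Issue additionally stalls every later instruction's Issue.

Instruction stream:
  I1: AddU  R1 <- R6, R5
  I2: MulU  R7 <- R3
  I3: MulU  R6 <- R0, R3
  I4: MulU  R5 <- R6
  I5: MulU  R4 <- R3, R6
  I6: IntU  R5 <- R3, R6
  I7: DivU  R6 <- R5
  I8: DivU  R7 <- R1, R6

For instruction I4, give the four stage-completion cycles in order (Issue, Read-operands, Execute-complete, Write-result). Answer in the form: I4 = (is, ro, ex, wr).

I4 = (14, 15, 18, 19)

cycle 1: I1 dispatched to AddU
cycle 2: I1 operands ready, I2 dispatched to MulU
cycle 3: I2 operands ready
cycle 4: I1 complete
cycle 5: R1←I1
cycle 6: I2 complete
cycle 7: R7←I2
cycle 8: I3 dispatched to MulU
cycle 9: I3 operands ready
cycle 12: I3 complete
cycle 13: R6←I3
cycle 14: I4 dispatched to MulU
cycle 15: I4 operands ready
cycle 18: I4 complete
cycle 19: R5←I4
cycle 20: I5 dispatched to MulU
cycle 21: I5 operands ready, I6 dispatched to IntU
cycle 22: I6 operands ready, I7 dispatched to DivU
cycle 23: I6 complete
cycle 24: I5 complete, R5←I6
cycle 25: R4←I5, I7 operands ready
cycle 32: I7 complete
cycle 33: R6←I7
cycle 34: I8 dispatched to DivU
cycle 35: I8 operands ready
cycle 42: I8 complete
cycle 43: R7←I8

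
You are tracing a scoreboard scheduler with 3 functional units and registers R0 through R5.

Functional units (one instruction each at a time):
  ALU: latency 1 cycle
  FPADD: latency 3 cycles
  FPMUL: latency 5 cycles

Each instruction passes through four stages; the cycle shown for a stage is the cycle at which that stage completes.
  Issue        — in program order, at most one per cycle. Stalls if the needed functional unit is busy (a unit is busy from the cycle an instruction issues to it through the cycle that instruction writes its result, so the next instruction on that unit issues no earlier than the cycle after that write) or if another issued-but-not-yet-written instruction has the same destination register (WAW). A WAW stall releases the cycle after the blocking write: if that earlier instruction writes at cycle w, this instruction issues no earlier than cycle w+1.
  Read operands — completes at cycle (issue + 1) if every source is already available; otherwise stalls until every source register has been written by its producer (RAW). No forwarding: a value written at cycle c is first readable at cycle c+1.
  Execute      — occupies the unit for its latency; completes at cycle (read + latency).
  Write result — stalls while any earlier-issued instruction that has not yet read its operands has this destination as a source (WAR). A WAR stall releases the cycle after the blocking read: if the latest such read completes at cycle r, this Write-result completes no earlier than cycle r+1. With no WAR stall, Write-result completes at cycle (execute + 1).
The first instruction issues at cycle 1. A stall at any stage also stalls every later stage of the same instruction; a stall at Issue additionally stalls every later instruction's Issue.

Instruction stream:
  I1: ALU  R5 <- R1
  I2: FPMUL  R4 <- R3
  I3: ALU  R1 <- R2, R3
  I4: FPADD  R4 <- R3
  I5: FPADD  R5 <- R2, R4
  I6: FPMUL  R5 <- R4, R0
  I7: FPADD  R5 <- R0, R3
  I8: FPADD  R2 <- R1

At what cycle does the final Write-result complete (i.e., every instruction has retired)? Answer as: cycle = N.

cycle = 41

I1  is:1  ro:2  ex:3  wr:4
I2  is:2  ro:3  ex:8  wr:9
I3  is:5  ro:6  ex:7  wr:8  — struct: ALU busy until I1 writes@4
I4  is:10  ro:11  ex:14  wr:15  — WAW R4: wait I2 write@9
I5  is:16  ro:17  ex:20  wr:21  — struct: FPADD busy until I4 writes@15
I6  is:22  ro:23  ex:28  wr:29  — WAW R5: wait I5 write@21
I7  is:30  ro:31  ex:34  wr:35  — WAW R5: wait I6 write@29
I8  is:36  ro:37  ex:40  wr:41  — struct: FPADD busy until I7 writes@35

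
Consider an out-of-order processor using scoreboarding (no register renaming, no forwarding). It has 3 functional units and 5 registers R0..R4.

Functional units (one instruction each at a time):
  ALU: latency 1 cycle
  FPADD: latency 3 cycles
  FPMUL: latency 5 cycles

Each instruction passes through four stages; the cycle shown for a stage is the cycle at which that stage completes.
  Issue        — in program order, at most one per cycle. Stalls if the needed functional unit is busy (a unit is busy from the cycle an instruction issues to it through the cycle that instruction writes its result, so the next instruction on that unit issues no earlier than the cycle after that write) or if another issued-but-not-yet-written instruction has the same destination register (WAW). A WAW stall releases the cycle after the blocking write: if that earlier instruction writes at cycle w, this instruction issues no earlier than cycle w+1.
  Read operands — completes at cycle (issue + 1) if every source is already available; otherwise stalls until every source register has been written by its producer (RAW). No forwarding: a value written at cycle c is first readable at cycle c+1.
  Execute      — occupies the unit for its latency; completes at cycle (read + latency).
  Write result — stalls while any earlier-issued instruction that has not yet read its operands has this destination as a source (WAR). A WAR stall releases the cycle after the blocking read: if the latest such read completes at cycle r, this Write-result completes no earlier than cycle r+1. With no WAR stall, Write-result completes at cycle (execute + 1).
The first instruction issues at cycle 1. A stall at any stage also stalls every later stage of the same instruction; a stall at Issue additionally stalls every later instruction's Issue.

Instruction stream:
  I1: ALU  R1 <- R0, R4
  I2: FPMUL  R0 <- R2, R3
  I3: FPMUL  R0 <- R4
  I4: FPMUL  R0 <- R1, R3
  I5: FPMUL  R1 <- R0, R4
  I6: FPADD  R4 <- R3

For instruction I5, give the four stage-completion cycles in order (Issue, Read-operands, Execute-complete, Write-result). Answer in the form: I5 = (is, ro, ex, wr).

I1  is:1  ro:2  ex:3  wr:4
I2  is:2  ro:3  ex:8  wr:9
I3  is:10  ro:11  ex:16  wr:17  — struct: FPMUL busy until I2 writes@9
I4  is:18  ro:19  ex:24  wr:25  — struct: FPMUL busy until I3 writes@17
I5  is:26  ro:27  ex:32  wr:33  — struct: FPMUL busy until I4 writes@25
I6  is:27  ro:28  ex:31  wr:32

I5 = (26, 27, 32, 33)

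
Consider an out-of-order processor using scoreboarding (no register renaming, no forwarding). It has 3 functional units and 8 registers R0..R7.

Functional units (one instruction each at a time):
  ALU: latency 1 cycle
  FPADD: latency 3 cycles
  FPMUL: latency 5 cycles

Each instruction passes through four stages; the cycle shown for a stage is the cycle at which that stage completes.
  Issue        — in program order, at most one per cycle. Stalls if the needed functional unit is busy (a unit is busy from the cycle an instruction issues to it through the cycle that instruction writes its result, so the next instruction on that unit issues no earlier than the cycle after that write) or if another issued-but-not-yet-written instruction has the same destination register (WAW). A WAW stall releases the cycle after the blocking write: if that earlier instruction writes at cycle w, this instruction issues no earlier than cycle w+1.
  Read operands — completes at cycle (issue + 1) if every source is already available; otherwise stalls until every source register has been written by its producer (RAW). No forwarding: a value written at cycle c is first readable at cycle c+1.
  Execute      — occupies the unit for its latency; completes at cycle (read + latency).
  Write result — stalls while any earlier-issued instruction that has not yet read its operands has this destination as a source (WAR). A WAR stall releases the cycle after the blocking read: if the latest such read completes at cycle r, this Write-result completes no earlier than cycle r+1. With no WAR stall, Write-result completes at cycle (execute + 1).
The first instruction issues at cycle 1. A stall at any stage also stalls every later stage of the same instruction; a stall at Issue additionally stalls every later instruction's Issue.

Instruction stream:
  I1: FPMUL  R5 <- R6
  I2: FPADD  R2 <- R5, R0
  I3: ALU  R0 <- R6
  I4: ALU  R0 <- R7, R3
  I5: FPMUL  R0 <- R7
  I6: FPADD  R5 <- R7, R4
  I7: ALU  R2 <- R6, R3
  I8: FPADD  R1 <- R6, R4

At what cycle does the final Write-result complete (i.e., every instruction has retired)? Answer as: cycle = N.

[1] I1→FPMUL
[2] I1 RO, I2→FPADD
[3] I3→ALU
[4] I3 RO
[5] I3 EX
[7] I1 EX
[8] I1 WR R5
[9] I2 RO
[10] I3 WR R0
[11] I4→ALU
[12] I2 EX, I4 RO
[13] I2 WR R2, I4 EX
[14] I4 WR R0
[15] I5→FPMUL
[16] I5 RO, I6→FPADD
[17] I6 RO, I7→ALU
[18] I7 RO
[19] I7 EX
[20] I6 EX, I7 WR R2
[21] I5 EX, I6 WR R5
[22] I5 WR R0, I8→FPADD
[23] I8 RO
[26] I8 EX
[27] I8 WR R1

cycle = 27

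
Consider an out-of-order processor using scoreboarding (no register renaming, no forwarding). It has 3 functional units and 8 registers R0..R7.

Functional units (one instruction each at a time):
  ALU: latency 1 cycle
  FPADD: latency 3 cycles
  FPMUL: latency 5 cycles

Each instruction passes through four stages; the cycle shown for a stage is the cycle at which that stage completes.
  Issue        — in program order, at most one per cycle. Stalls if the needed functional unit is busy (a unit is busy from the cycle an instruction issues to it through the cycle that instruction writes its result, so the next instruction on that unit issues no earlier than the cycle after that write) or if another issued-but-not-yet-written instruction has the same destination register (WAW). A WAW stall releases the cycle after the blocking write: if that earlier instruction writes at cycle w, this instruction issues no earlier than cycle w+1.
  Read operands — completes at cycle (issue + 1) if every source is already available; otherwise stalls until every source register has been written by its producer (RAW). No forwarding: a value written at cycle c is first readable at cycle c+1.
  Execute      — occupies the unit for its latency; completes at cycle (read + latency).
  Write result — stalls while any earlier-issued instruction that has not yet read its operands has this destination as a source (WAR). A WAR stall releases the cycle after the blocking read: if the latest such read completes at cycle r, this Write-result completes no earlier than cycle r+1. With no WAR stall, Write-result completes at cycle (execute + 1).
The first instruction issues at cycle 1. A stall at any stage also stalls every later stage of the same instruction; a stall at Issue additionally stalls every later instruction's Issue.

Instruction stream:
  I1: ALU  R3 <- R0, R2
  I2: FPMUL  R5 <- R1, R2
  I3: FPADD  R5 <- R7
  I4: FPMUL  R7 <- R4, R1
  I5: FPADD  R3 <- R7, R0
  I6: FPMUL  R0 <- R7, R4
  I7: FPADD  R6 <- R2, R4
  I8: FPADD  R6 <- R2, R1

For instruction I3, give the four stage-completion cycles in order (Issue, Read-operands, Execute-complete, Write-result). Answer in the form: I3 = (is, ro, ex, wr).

t=1  I1 dispatched to ALU
t=2  I1 operands ready · I2 dispatched to FPMUL
t=3  I1 complete · I2 operands ready
t=4  R3←I1
t=8  I2 complete
t=9  R5←I2
t=10  I3 dispatched to FPADD
t=11  I3 operands ready · I4 dispatched to FPMUL
t=12  I4 operands ready
t=14  I3 complete
t=15  R5←I3
t=16  I5 dispatched to FPADD
t=17  I4 complete
t=18  R7←I4
t=19  I5 operands ready · I6 dispatched to FPMUL
t=20  I6 operands ready
t=22  I5 complete
t=23  R3←I5
t=24  I7 dispatched to FPADD
t=25  I6 complete · I7 operands ready
t=26  R0←I6
t=28  I7 complete
t=29  R6←I7
t=30  I8 dispatched to FPADD
t=31  I8 operands ready
t=34  I8 complete
t=35  R6←I8

I3 = (10, 11, 14, 15)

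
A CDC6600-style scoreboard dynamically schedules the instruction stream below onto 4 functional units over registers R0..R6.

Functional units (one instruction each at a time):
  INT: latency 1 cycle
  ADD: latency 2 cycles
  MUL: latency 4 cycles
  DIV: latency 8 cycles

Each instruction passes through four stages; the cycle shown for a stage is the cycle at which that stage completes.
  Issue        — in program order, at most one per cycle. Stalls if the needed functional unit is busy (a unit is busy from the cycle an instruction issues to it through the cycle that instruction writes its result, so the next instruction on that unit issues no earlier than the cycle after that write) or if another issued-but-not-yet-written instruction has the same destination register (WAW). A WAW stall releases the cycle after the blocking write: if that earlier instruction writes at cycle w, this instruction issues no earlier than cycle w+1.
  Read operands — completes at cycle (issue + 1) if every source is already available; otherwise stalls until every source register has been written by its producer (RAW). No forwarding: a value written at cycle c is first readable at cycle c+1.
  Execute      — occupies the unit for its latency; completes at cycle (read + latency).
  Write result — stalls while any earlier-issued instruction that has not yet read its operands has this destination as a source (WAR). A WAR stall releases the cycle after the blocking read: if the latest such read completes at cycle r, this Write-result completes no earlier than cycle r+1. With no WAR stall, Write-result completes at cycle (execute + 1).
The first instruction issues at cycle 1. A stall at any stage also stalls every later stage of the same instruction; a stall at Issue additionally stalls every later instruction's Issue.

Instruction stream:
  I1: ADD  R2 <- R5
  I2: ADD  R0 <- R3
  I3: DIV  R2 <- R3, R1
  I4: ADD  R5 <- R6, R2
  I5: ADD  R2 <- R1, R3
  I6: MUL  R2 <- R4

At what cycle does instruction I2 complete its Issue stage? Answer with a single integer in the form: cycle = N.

t=1  I1→ADD
t=2  I1 RO
t=4  I1 EX
t=5  I1 WR R2
t=6  I2→ADD
t=7  I2 RO, I3→DIV
t=8  I3 RO
t=9  I2 EX
t=10  I2 WR R0
t=11  I4→ADD
t=16  I3 EX
t=17  I3 WR R2
t=18  I4 RO
t=20  I4 EX
t=21  I4 WR R5
t=22  I5→ADD
t=23  I5 RO
t=25  I5 EX
t=26  I5 WR R2
t=27  I6→MUL
t=28  I6 RO
t=32  I6 EX
t=33  I6 WR R2

cycle = 6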